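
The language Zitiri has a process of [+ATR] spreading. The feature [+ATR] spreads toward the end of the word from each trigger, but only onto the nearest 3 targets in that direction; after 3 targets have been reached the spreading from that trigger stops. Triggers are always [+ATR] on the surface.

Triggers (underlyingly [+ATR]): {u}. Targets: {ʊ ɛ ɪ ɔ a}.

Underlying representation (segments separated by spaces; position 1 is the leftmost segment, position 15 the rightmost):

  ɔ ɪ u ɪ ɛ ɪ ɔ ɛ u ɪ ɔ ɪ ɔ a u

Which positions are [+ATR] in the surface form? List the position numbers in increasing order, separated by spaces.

3 4 5 6 9 10 11 12 15

From /u/ at 3 rightward: 4 /ɪ/ → [+ATR]; 5 /ɛ/ → [+ATR]; 6 /ɪ/ → [+ATR]; bound reached.
From /u/ at 9 rightward: 10 /ɪ/ → [+ATR]; 11 /ɔ/ → [+ATR]; 12 /ɪ/ → [+ATR]; bound reached.
From /u/ at 15 rightward: word edge.
Targets with no active source: positions 1 2 7 8 13 14 stay [-ATR].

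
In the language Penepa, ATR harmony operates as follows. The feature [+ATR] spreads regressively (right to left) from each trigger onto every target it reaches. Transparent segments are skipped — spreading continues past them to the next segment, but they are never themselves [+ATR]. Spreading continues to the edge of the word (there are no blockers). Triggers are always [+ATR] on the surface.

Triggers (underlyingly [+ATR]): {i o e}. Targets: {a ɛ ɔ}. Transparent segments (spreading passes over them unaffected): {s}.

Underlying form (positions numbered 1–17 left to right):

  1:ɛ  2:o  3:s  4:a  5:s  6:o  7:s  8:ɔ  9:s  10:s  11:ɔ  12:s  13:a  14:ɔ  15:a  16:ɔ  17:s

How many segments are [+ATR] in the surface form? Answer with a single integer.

From /o/ at 2 leftward: 1 /ɛ/ → [+ATR]; word edge.
From /o/ at 6 leftward: 5 /s/ transparent; 4 /a/ → [+ATR]; 3 /s/ transparent; 2 /o/ is itself a trigger — this domain ends here.
Targets with no active source: positions 8 11 13 14 15 16 stay [-ATR].
[+ATR] positions on the surface: 1 2 4 6.

4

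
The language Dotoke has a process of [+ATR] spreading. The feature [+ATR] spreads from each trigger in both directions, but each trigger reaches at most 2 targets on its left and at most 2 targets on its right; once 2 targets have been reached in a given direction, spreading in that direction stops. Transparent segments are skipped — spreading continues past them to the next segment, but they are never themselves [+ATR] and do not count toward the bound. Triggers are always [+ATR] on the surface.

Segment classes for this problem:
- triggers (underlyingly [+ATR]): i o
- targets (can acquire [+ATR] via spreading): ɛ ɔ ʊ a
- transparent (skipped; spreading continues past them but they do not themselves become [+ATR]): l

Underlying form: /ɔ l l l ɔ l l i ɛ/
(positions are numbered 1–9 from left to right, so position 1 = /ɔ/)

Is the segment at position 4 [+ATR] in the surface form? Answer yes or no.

From /i/ at 8 rightward: 9 /ɛ/ → [+ATR]; word edge.
From /i/ at 8 leftward: 7 /l/ transparent; 6 /l/ transparent; 5 /ɔ/ → [+ATR]; 4 /l/ transparent; 3 /l/ transparent; 2 /l/ transparent; 1 /ɔ/ → [+ATR]; bound reached.
[+ATR] positions on the surface: 1 5 8 9.

no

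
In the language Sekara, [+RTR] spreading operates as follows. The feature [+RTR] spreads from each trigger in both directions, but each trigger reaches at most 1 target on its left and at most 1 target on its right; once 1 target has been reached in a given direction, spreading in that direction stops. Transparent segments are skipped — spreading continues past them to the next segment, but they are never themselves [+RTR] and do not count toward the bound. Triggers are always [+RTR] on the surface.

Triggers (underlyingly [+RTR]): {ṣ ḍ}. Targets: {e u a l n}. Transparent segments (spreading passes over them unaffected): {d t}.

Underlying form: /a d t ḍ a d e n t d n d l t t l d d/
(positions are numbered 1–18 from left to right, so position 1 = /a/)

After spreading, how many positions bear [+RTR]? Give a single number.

From /ḍ/ at 4 rightward: 5 /a/ → [+RTR]; bound reached.
From /ḍ/ at 4 leftward: 3 /t/ transparent; 2 /d/ transparent; 1 /a/ → [+RTR]; bound reached.
Targets with no active source: positions 7 8 11 13 16 stay [-emphatic].
[+RTR] positions on the surface: 1 4 5.

3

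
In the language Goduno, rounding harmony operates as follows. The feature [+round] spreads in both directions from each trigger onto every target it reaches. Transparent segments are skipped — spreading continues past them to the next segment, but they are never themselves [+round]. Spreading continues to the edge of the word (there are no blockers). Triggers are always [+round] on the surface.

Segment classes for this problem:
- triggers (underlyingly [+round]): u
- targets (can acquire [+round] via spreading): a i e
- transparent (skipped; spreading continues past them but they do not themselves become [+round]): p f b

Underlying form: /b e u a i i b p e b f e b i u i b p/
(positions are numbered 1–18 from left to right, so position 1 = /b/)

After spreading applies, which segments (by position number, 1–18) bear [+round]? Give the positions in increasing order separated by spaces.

2 3 4 5 6 9 12 14 15 16

From /u/ at 3 rightward: 4 /a/ → [+round]; 5 /i/ → [+round]; 6 /i/ → [+round]; 7 /b/ transparent; 8 /p/ transparent; 9 /e/ → [+round]; 10 /b/ transparent; 11 /f/ transparent; 12 /e/ → [+round]; 13 /b/ transparent; 14 /i/ → [+round]; 15 /u/ is itself a trigger — this domain ends here.
From /u/ at 3 leftward: 2 /e/ → [+round]; 1 /b/ transparent; word edge.
From /u/ at 15 rightward: 16 /i/ → [+round]; 17 /b/ transparent; 18 /p/ transparent; word edge.
From /u/ at 15 leftward: 14 /i/ → [+round]; 13 /b/ transparent; 12 /e/ → [+round]; 11 /f/ transparent; 10 /b/ transparent; 9 /e/ → [+round]; 8 /p/ transparent; 7 /b/ transparent; 6 /i/ → [+round]; 5 /i/ → [+round]; 4 /a/ → [+round]; 3 /u/ is itself a trigger — this domain ends here.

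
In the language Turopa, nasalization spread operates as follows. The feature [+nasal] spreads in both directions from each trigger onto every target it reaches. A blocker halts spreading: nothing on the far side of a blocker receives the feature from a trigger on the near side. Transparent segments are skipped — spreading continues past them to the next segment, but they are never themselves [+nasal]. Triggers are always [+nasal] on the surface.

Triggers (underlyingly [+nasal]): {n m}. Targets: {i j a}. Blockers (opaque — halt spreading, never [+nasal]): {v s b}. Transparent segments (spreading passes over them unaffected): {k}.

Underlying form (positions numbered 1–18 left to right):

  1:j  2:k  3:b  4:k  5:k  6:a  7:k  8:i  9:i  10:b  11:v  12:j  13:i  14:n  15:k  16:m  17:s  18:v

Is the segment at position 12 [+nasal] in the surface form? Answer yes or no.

yes

From /n/ at 14 rightward: 15 /k/ transparent; 16 /m/ is itself a trigger — this domain ends here.
From /n/ at 14 leftward: 13 /i/ → [+nasal]; 12 /j/ → [+nasal]; 11 /v/ blocks.
From /m/ at 16 rightward: 17 /s/ blocks.
From /m/ at 16 leftward: 15 /k/ transparent; 14 /n/ is itself a trigger — this domain ends here.
Targets with no active source: positions 1 6 8 9 stay [-nasal].
[+nasal] positions on the surface: 12 13 14 16.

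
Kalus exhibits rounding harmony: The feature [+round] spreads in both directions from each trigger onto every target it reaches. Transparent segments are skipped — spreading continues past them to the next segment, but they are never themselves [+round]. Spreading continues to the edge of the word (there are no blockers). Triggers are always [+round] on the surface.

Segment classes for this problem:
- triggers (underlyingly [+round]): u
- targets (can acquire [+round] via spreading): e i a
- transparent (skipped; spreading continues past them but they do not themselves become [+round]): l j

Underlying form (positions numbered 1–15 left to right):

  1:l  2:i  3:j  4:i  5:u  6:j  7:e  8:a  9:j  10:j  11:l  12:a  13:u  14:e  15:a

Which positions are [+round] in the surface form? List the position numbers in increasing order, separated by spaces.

2 4 5 7 8 12 13 14 15

From /u/ at 5 rightward: 6 /j/ transparent; 7 /e/ → [+round]; 8 /a/ → [+round]; 9 /j/ transparent; 10 /j/ transparent; 11 /l/ transparent; 12 /a/ → [+round]; 13 /u/ is itself a trigger — this domain ends here.
From /u/ at 5 leftward: 4 /i/ → [+round]; 3 /j/ transparent; 2 /i/ → [+round]; 1 /l/ transparent; word edge.
From /u/ at 13 rightward: 14 /e/ → [+round]; 15 /a/ → [+round]; word edge.
From /u/ at 13 leftward: 12 /a/ → [+round]; 11 /l/ transparent; 10 /j/ transparent; 9 /j/ transparent; 8 /a/ → [+round]; 7 /e/ → [+round]; 6 /j/ transparent; 5 /u/ is itself a trigger — this domain ends here.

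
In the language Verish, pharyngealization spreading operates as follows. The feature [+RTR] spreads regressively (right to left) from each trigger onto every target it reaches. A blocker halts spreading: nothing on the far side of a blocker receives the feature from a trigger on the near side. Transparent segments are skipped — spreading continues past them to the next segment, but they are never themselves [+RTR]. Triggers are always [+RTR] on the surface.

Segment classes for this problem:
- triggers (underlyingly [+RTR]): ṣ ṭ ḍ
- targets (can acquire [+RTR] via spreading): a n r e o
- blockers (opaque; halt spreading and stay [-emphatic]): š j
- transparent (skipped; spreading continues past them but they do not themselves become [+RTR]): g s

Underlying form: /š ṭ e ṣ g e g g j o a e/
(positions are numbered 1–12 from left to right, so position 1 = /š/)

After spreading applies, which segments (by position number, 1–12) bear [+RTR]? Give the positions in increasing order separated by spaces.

2 3 4

From /ṭ/ at 2 leftward: 1 /š/ blocks.
From /ṣ/ at 4 leftward: 3 /e/ → [+RTR]; 2 /ṭ/ is itself a trigger — this domain ends here.
Targets with no active source: positions 6 10 11 12 stay [-emphatic].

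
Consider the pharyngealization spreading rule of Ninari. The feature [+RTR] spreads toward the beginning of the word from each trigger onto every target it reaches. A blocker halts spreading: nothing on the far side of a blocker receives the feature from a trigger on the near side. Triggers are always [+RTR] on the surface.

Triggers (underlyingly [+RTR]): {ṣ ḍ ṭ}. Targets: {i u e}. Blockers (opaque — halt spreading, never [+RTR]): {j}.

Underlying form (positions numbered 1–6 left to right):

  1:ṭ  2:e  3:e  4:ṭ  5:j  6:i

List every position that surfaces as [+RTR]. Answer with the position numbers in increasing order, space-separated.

1 2 3 4

From /ṭ/ at 1 leftward: word edge.
From /ṭ/ at 4 leftward: 3 /e/ → [+RTR]; 2 /e/ → [+RTR]; 1 /ṭ/ is itself a trigger — this domain ends here.
Target with no active source: position 6 stays [-emphatic].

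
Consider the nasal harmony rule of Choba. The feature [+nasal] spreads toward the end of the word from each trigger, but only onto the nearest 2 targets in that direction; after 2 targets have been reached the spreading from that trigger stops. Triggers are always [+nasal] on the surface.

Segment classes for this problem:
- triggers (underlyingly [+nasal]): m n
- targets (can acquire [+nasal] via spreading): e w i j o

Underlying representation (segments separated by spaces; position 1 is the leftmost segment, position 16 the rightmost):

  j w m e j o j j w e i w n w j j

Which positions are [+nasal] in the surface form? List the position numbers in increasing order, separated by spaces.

From /m/ at 3 rightward: 4 /e/ → [+nasal]; 5 /j/ → [+nasal]; bound reached.
From /n/ at 13 rightward: 14 /w/ → [+nasal]; 15 /j/ → [+nasal]; bound reached.
Targets with no active source: positions 1 2 6 7 8 9 10 11 12 16 stay [-nasal].

3 4 5 13 14 15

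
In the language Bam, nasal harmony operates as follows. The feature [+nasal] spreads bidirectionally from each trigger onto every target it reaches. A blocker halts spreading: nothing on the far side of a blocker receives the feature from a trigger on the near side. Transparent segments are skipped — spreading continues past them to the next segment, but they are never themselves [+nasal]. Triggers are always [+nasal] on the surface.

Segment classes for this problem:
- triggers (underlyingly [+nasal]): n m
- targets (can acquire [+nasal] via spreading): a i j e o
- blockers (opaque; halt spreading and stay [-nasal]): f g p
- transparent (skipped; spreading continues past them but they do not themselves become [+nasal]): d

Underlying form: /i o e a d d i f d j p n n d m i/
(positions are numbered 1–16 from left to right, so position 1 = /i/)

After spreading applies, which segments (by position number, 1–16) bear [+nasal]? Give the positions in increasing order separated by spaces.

12 13 15 16

From /n/ at 12 rightward: 13 /n/ is itself a trigger — this domain ends here.
From /n/ at 12 leftward: 11 /p/ blocks.
From /n/ at 13 rightward: 14 /d/ transparent; 15 /m/ is itself a trigger — this domain ends here.
From /n/ at 13 leftward: 12 /n/ is itself a trigger — this domain ends here.
From /m/ at 15 rightward: 16 /i/ → [+nasal]; word edge.
From /m/ at 15 leftward: 14 /d/ transparent; 13 /n/ is itself a trigger — this domain ends here.
Targets with no active source: positions 1 2 3 4 7 10 stay [-nasal].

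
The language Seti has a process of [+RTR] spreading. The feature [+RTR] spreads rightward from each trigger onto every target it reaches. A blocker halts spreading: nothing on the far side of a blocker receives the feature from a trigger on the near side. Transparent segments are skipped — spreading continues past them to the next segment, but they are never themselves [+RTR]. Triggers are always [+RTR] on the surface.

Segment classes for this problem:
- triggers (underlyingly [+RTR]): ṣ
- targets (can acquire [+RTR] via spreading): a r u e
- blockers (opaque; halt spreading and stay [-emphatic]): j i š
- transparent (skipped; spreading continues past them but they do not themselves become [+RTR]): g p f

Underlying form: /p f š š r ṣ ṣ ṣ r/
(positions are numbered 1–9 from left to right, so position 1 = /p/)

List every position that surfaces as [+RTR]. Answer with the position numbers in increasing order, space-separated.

From /ṣ/ at 6 rightward: 7 /ṣ/ is itself a trigger — this domain ends here.
From /ṣ/ at 7 rightward: 8 /ṣ/ is itself a trigger — this domain ends here.
From /ṣ/ at 8 rightward: 9 /r/ → [+RTR]; word edge.
Target with no active source: position 5 stays [-emphatic].

6 7 8 9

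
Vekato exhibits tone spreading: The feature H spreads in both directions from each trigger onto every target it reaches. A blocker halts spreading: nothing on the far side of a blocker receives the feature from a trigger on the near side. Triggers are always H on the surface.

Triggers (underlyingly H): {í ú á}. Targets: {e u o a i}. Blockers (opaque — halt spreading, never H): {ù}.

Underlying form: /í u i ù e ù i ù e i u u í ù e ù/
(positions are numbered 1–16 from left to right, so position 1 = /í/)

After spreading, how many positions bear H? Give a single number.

From /í/ at 1 rightward: 2 /u/ → H; 3 /i/ → H; 4 /ù/ blocks.
From /í/ at 1 leftward: word edge.
From /í/ at 13 rightward: 14 /ù/ blocks.
From /í/ at 13 leftward: 12 /u/ → H; 11 /u/ → H; 10 /i/ → H; 9 /e/ → H; 8 /ù/ blocks.
Targets with no active source: positions 5 7 15 stay [-high tone].
H positions on the surface: 1 2 3 9 10 11 12 13.

8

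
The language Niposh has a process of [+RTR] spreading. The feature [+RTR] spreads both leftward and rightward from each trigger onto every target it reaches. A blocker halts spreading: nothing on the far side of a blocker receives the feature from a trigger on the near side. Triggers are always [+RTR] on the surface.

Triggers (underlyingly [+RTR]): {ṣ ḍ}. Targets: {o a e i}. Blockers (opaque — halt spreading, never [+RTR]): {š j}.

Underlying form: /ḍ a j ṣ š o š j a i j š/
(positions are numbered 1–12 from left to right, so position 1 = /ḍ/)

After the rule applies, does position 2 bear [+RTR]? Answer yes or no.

yes

From /ḍ/ at 1 rightward: 2 /a/ → [+RTR]; 3 /j/ blocks.
From /ḍ/ at 1 leftward: word edge.
From /ṣ/ at 4 rightward: 5 /š/ blocks.
From /ṣ/ at 4 leftward: 3 /j/ blocks.
Targets with no active source: positions 6 9 10 stay [-emphatic].
[+RTR] positions on the surface: 1 2 4.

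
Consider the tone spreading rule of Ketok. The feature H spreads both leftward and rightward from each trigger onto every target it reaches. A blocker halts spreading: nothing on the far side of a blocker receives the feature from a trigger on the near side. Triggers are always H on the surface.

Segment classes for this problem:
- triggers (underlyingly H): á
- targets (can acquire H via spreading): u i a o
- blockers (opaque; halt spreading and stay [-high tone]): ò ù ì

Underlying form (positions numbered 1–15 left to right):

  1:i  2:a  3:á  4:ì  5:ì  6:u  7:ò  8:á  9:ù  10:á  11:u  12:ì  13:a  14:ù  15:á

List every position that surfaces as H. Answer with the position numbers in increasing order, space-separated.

From /á/ at 3 rightward: 4 /ì/ blocks.
From /á/ at 3 leftward: 2 /a/ → H; 1 /i/ → H; word edge.
From /á/ at 8 rightward: 9 /ù/ blocks.
From /á/ at 8 leftward: 7 /ò/ blocks.
From /á/ at 10 rightward: 11 /u/ → H; 12 /ì/ blocks.
From /á/ at 10 leftward: 9 /ù/ blocks.
From /á/ at 15 rightward: word edge.
From /á/ at 15 leftward: 14 /ù/ blocks.
Targets with no active source: positions 6 13 stay [-high tone].

1 2 3 8 10 11 15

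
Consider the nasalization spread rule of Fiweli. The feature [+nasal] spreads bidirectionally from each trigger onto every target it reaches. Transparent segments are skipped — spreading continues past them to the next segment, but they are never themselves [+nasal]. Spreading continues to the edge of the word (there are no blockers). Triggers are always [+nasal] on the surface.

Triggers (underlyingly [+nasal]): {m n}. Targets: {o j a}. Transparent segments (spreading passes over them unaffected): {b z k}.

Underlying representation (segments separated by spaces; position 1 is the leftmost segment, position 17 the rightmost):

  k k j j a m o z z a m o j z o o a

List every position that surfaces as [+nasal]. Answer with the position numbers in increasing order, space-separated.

3 4 5 6 7 10 11 12 13 15 16 17

From /m/ at 6 rightward: 7 /o/ → [+nasal]; 8 /z/ transparent; 9 /z/ transparent; 10 /a/ → [+nasal]; 11 /m/ is itself a trigger — this domain ends here.
From /m/ at 6 leftward: 5 /a/ → [+nasal]; 4 /j/ → [+nasal]; 3 /j/ → [+nasal]; 2 /k/ transparent; 1 /k/ transparent; word edge.
From /m/ at 11 rightward: 12 /o/ → [+nasal]; 13 /j/ → [+nasal]; 14 /z/ transparent; 15 /o/ → [+nasal]; 16 /o/ → [+nasal]; 17 /a/ → [+nasal]; word edge.
From /m/ at 11 leftward: 10 /a/ → [+nasal]; 9 /z/ transparent; 8 /z/ transparent; 7 /o/ → [+nasal]; 6 /m/ is itself a trigger — this domain ends here.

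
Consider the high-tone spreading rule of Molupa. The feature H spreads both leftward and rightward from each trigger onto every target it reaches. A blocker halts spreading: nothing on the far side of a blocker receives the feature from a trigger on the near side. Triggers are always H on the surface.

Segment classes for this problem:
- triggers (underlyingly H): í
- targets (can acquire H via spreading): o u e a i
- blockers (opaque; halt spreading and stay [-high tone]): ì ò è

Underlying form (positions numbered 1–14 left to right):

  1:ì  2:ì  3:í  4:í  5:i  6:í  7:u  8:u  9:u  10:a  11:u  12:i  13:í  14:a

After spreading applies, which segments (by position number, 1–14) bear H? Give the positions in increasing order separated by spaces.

From /í/ at 3 rightward: 4 /í/ is itself a trigger — this domain ends here.
From /í/ at 3 leftward: 2 /ì/ blocks.
From /í/ at 4 rightward: 5 /i/ → H; 6 /í/ is itself a trigger — this domain ends here.
From /í/ at 4 leftward: 3 /í/ is itself a trigger — this domain ends here.
From /í/ at 6 rightward: 7 /u/ → H; 8 /u/ → H; 9 /u/ → H; 10 /a/ → H; 11 /u/ → H; 12 /i/ → H; 13 /í/ is itself a trigger — this domain ends here.
From /í/ at 6 leftward: 5 /i/ → H; 4 /í/ is itself a trigger — this domain ends here.
From /í/ at 13 rightward: 14 /a/ → H; word edge.
From /í/ at 13 leftward: 12 /i/ → H; 11 /u/ → H; 10 /a/ → H; 9 /u/ → H; 8 /u/ → H; 7 /u/ → H; 6 /í/ is itself a trigger — this domain ends here.

3 4 5 6 7 8 9 10 11 12 13 14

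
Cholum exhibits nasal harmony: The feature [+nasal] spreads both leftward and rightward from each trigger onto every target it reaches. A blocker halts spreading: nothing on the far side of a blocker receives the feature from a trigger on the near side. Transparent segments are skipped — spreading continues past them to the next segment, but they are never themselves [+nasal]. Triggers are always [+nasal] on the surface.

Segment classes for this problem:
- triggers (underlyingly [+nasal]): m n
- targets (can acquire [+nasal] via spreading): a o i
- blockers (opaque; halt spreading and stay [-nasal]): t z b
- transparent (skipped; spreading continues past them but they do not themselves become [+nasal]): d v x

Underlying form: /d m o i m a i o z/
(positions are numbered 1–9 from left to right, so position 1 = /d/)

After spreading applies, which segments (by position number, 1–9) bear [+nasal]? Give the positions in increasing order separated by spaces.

2 3 4 5 6 7 8

From /m/ at 2 rightward: 3 /o/ → [+nasal]; 4 /i/ → [+nasal]; 5 /m/ is itself a trigger — this domain ends here.
From /m/ at 2 leftward: 1 /d/ transparent; word edge.
From /m/ at 5 rightward: 6 /a/ → [+nasal]; 7 /i/ → [+nasal]; 8 /o/ → [+nasal]; 9 /z/ blocks.
From /m/ at 5 leftward: 4 /i/ → [+nasal]; 3 /o/ → [+nasal]; 2 /m/ is itself a trigger — this domain ends here.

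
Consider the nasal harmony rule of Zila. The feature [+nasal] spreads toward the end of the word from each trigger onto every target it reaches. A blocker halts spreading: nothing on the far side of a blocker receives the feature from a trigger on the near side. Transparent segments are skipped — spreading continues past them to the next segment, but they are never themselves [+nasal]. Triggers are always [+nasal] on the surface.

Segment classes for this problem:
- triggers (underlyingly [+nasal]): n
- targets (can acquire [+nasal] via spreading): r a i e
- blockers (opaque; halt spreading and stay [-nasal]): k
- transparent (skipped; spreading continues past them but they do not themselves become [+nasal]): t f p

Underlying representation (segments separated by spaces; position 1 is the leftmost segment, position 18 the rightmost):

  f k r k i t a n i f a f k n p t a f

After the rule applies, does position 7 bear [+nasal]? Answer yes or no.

From /n/ at 8 rightward: 9 /i/ → [+nasal]; 10 /f/ transparent; 11 /a/ → [+nasal]; 12 /f/ transparent; 13 /k/ blocks.
From /n/ at 14 rightward: 15 /p/ transparent; 16 /t/ transparent; 17 /a/ → [+nasal]; 18 /f/ transparent; word edge.
Targets with no active source: positions 3 5 7 stay [-nasal].
[+nasal] positions on the surface: 8 9 11 14 17.

no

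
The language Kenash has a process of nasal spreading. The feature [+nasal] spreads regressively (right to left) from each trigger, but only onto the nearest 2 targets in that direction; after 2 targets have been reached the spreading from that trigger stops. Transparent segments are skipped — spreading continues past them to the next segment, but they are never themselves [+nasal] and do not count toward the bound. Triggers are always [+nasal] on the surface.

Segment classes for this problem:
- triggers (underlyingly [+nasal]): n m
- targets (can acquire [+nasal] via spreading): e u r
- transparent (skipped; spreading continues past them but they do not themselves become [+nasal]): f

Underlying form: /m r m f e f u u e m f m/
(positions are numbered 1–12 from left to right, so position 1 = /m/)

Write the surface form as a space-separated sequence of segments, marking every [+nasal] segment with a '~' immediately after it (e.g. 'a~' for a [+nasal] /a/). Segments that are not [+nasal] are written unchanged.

m~ r~ m~ f e f u u~ e~ m~ f m~

From /m/ at 1 leftward: word edge.
From /m/ at 3 leftward: 2 /r/ → [+nasal]; 1 /m/ is itself a trigger — this domain ends here.
From /m/ at 10 leftward: 9 /e/ → [+nasal]; 8 /u/ → [+nasal]; bound reached.
From /m/ at 12 leftward: 11 /f/ transparent; 10 /m/ is itself a trigger — this domain ends here.
Targets with no active source: positions 5 7 stay [-nasal].
[+nasal] positions on the surface: 1 2 3 8 9 10 12.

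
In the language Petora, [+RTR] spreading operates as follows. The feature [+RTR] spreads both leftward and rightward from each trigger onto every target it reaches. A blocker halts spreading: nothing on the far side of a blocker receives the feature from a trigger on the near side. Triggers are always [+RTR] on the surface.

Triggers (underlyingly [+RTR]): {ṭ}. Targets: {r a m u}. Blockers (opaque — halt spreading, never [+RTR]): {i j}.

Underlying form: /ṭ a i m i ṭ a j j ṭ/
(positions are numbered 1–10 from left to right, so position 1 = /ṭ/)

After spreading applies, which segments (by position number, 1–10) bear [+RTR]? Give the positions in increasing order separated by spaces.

1 2 6 7 10

From /ṭ/ at 1 rightward: 2 /a/ → [+RTR]; 3 /i/ blocks.
From /ṭ/ at 1 leftward: word edge.
From /ṭ/ at 6 rightward: 7 /a/ → [+RTR]; 8 /j/ blocks.
From /ṭ/ at 6 leftward: 5 /i/ blocks.
From /ṭ/ at 10 rightward: word edge.
From /ṭ/ at 10 leftward: 9 /j/ blocks.
Target with no active source: position 4 stays [-emphatic].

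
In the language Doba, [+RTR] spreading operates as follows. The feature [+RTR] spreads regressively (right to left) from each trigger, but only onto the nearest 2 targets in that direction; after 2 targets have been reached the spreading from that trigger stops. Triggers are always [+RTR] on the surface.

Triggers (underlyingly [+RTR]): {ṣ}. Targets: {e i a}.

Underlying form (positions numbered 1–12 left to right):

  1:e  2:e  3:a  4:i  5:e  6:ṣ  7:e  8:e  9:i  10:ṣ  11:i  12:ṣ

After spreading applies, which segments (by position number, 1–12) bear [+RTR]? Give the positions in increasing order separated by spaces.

4 5 6 8 9 10 11 12

From /ṣ/ at 6 leftward: 5 /e/ → [+RTR]; 4 /i/ → [+RTR]; bound reached.
From /ṣ/ at 10 leftward: 9 /i/ → [+RTR]; 8 /e/ → [+RTR]; bound reached.
From /ṣ/ at 12 leftward: 11 /i/ → [+RTR]; 10 /ṣ/ is itself a trigger — this domain ends here.
Targets with no active source: positions 1 2 3 7 stay [-emphatic].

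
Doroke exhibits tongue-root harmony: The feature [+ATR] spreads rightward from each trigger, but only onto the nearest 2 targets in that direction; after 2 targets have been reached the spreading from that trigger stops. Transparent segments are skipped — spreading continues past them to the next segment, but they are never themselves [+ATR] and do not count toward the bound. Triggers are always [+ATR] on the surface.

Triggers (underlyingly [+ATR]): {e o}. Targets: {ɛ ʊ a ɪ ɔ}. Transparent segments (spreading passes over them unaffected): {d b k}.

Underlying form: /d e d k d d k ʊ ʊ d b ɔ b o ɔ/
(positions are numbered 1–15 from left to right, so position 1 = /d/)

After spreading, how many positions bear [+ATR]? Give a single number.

5

From /e/ at 2 rightward: 3 /d/ transparent; 4 /k/ transparent; 5 /d/ transparent; 6 /d/ transparent; 7 /k/ transparent; 8 /ʊ/ → [+ATR]; 9 /ʊ/ → [+ATR]; bound reached.
From /o/ at 14 rightward: 15 /ɔ/ → [+ATR]; word edge.
Target with no active source: position 12 stays [-ATR].
[+ATR] positions on the surface: 2 8 9 14 15.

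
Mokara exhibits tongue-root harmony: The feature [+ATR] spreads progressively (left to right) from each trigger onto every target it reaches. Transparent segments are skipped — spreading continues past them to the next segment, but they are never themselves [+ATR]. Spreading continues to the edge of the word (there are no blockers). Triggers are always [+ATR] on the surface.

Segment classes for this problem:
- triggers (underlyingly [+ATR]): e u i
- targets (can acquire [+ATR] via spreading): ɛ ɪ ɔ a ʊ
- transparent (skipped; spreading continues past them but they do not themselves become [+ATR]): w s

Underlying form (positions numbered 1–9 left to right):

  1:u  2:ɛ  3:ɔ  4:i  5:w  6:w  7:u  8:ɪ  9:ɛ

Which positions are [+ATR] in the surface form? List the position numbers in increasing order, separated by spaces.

1 2 3 4 7 8 9

From /u/ at 1 rightward: 2 /ɛ/ → [+ATR]; 3 /ɔ/ → [+ATR]; 4 /i/ is itself a trigger — this domain ends here.
From /i/ at 4 rightward: 5 /w/ transparent; 6 /w/ transparent; 7 /u/ is itself a trigger — this domain ends here.
From /u/ at 7 rightward: 8 /ɪ/ → [+ATR]; 9 /ɛ/ → [+ATR]; word edge.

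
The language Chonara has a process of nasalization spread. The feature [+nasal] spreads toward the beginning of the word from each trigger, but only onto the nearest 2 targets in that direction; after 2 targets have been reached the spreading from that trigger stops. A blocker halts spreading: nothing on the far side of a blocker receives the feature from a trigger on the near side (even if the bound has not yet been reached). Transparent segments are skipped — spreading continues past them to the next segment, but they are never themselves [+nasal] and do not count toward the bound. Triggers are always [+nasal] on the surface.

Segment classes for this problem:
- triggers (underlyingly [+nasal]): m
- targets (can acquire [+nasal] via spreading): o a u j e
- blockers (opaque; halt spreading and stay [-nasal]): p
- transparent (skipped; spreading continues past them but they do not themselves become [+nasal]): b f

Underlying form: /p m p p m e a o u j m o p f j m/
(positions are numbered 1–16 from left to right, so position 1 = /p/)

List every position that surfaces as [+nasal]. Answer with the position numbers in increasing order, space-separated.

2 5 9 10 11 15 16

From /m/ at 2 leftward: 1 /p/ blocks.
From /m/ at 5 leftward: 4 /p/ blocks.
From /m/ at 11 leftward: 10 /j/ → [+nasal]; 9 /u/ → [+nasal]; bound reached.
From /m/ at 16 leftward: 15 /j/ → [+nasal]; 14 /f/ transparent; 13 /p/ blocks.
Targets with no active source: positions 6 7 8 12 stay [-nasal].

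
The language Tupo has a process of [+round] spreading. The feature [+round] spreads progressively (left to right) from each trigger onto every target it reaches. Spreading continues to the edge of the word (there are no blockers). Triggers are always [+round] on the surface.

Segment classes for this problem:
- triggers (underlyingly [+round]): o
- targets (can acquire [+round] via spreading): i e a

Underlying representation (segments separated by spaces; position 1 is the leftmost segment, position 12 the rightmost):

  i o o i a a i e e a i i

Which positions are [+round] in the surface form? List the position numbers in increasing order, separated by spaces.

From /o/ at 2 rightward: 3 /o/ is itself a trigger — this domain ends here.
From /o/ at 3 rightward: 4 /i/ → [+round]; 5 /a/ → [+round]; 6 /a/ → [+round]; 7 /i/ → [+round]; 8 /e/ → [+round]; 9 /e/ → [+round]; 10 /a/ → [+round]; 11 /i/ → [+round]; 12 /i/ → [+round]; word edge.
Target with no active source: position 1 stays [-round].

2 3 4 5 6 7 8 9 10 11 12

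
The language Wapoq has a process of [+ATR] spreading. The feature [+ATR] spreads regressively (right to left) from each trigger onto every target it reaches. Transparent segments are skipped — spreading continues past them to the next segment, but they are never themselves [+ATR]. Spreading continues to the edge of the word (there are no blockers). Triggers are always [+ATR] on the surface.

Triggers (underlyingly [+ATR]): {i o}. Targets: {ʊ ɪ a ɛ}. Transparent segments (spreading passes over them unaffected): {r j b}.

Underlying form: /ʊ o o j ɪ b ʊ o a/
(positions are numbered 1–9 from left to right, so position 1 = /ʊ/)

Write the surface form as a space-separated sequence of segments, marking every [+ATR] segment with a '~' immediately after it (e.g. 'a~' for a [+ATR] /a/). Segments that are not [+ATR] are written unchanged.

From /o/ at 2 leftward: 1 /ʊ/ → [+ATR]; word edge.
From /o/ at 3 leftward: 2 /o/ is itself a trigger — this domain ends here.
From /o/ at 8 leftward: 7 /ʊ/ → [+ATR]; 6 /b/ transparent; 5 /ɪ/ → [+ATR]; 4 /j/ transparent; 3 /o/ is itself a trigger — this domain ends here.
Target with no active source: position 9 stays [-ATR].
[+ATR] positions on the surface: 1 2 3 5 7 8.

ʊ~ o~ o~ j ɪ~ b ʊ~ o~ a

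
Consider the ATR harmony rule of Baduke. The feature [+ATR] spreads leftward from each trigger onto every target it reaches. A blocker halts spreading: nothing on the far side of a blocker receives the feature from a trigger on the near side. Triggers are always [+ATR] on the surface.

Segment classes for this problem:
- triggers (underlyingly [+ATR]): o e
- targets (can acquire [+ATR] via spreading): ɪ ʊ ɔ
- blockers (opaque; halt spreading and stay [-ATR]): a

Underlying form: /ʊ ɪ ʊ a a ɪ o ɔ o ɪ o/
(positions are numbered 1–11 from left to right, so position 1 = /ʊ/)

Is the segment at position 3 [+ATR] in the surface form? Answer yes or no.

From /o/ at 7 leftward: 6 /ɪ/ → [+ATR]; 5 /a/ blocks.
From /o/ at 9 leftward: 8 /ɔ/ → [+ATR]; 7 /o/ is itself a trigger — this domain ends here.
From /o/ at 11 leftward: 10 /ɪ/ → [+ATR]; 9 /o/ is itself a trigger — this domain ends here.
Targets with no active source: positions 1 2 3 stay [-ATR].
[+ATR] positions on the surface: 6 7 8 9 10 11.

no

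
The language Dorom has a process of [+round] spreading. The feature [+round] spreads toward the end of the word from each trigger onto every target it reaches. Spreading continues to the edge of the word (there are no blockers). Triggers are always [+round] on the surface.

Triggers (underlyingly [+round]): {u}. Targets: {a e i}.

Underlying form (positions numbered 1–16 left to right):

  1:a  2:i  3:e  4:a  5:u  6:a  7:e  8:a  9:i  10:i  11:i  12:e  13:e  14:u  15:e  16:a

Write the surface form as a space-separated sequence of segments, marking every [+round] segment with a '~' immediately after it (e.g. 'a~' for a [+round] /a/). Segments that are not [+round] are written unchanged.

a i e a u~ a~ e~ a~ i~ i~ i~ e~ e~ u~ e~ a~

From /u/ at 5 rightward: 6 /a/ → [+round]; 7 /e/ → [+round]; 8 /a/ → [+round]; 9 /i/ → [+round]; 10 /i/ → [+round]; 11 /i/ → [+round]; 12 /e/ → [+round]; 13 /e/ → [+round]; 14 /u/ is itself a trigger — this domain ends here.
From /u/ at 14 rightward: 15 /e/ → [+round]; 16 /a/ → [+round]; word edge.
Targets with no active source: positions 1 2 3 4 stay [-round].
[+round] positions on the surface: 5 6 7 8 9 10 11 12 13 14 15 16.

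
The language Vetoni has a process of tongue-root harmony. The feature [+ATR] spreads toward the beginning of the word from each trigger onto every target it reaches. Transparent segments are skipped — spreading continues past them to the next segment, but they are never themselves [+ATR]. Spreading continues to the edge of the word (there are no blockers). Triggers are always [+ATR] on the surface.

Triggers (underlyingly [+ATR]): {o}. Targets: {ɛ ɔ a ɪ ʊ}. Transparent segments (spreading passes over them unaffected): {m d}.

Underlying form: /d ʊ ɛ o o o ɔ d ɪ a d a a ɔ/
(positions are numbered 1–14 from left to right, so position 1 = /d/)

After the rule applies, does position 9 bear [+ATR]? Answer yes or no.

From /o/ at 4 leftward: 3 /ɛ/ → [+ATR]; 2 /ʊ/ → [+ATR]; 1 /d/ transparent; word edge.
From /o/ at 5 leftward: 4 /o/ is itself a trigger — this domain ends here.
From /o/ at 6 leftward: 5 /o/ is itself a trigger — this domain ends here.
Targets with no active source: positions 7 9 10 12 13 14 stay [-ATR].
[+ATR] positions on the surface: 2 3 4 5 6.

no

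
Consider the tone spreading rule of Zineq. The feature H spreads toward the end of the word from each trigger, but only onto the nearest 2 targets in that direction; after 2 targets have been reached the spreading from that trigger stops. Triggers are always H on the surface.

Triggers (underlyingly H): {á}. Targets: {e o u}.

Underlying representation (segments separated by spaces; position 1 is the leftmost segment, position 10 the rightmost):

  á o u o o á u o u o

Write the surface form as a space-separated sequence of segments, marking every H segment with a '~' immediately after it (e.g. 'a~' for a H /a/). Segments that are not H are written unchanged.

á~ o~ u~ o o á~ u~ o~ u o

From /á/ at 1 rightward: 2 /o/ → H; 3 /u/ → H; bound reached.
From /á/ at 6 rightward: 7 /u/ → H; 8 /o/ → H; bound reached.
Targets with no active source: positions 4 5 9 10 stay [-high tone].
H positions on the surface: 1 2 3 6 7 8.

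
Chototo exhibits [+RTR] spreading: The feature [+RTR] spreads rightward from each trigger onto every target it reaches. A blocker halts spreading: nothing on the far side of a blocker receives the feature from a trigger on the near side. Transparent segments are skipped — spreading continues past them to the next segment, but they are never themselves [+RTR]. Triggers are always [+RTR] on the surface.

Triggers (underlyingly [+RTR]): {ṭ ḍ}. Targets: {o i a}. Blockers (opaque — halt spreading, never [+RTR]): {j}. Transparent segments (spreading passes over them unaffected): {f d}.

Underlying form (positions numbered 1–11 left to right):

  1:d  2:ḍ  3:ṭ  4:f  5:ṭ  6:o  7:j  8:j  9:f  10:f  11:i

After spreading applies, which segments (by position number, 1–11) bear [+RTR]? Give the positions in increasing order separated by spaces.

From /ḍ/ at 2 rightward: 3 /ṭ/ is itself a trigger — this domain ends here.
From /ṭ/ at 3 rightward: 4 /f/ transparent; 5 /ṭ/ is itself a trigger — this domain ends here.
From /ṭ/ at 5 rightward: 6 /o/ → [+RTR]; 7 /j/ blocks.
Target with no active source: position 11 stays [-emphatic].

2 3 5 6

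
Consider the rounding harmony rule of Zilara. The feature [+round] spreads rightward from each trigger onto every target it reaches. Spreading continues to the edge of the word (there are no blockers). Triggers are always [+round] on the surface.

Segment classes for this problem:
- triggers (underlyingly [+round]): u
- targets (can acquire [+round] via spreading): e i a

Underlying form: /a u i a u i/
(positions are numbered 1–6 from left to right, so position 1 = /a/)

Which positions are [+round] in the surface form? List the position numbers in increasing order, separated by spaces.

From /u/ at 2 rightward: 3 /i/ → [+round]; 4 /a/ → [+round]; 5 /u/ is itself a trigger — this domain ends here.
From /u/ at 5 rightward: 6 /i/ → [+round]; word edge.
Target with no active source: position 1 stays [-round].

2 3 4 5 6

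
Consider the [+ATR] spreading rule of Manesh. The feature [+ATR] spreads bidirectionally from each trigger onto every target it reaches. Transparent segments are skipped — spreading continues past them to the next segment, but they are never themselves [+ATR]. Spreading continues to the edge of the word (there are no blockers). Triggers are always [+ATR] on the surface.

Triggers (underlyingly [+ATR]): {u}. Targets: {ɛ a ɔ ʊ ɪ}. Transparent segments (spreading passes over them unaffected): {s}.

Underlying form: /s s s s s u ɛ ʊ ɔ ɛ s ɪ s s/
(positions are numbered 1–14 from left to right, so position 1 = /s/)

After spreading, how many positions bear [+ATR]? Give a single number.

From /u/ at 6 rightward: 7 /ɛ/ → [+ATR]; 8 /ʊ/ → [+ATR]; 9 /ɔ/ → [+ATR]; 10 /ɛ/ → [+ATR]; 11 /s/ transparent; 12 /ɪ/ → [+ATR]; 13 /s/ transparent; 14 /s/ transparent; word edge.
From /u/ at 6 leftward: 5 /s/ transparent; 4 /s/ transparent; 3 /s/ transparent; 2 /s/ transparent; 1 /s/ transparent; word edge.
[+ATR] positions on the surface: 6 7 8 9 10 12.

6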